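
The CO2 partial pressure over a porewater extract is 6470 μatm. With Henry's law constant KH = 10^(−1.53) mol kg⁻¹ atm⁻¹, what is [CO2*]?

KH = 10^(−1.53) = 2.951×10^-2 mol kg⁻¹ atm⁻¹
[CO2*] = KH · pCO2 = 2.951×10^-2 × 6470×10^-6 atm = 1.91×10^-4 mol/kg

[CO2*] = 191 μmol/kg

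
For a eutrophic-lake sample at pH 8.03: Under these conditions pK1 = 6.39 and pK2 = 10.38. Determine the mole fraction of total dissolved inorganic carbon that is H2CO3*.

α₀ = 1 / (1 + K1/[H⁺] + K1K2/[H⁺]²) = 1 / (1 + 10^+1.64 + 10^-0.71)
   = 1 / (1 + 43.652 + 0.19498) = 1/44.847 = 0.02230

α₀ = 0.0223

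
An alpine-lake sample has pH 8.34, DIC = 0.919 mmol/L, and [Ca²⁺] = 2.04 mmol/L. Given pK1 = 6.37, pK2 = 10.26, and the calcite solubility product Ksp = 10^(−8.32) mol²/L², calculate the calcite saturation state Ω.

Ω = 4.60

α₂ = 1 / (1 + [H⁺]/K2 + [H⁺]²/(K1K2)) = 1 / (1 + 10^+1.92 + 10^-0.05)
   = 1 / (1 + 83.176 + 0.89125) = 1/85.068 = 0.01176
[CO3²⁻] = α₂ × DIC = 0.01176 × 0.919 = 0.01080 mmol/L = 10.80 μmol/L
Ksp = 10^(−8.32) = 4.786×10^-9
Ω = [Ca²⁺][CO3²⁻]/Ksp = (2.04×10^-3)(1.080×10^-5) / 4.786×10^-9 = 4.60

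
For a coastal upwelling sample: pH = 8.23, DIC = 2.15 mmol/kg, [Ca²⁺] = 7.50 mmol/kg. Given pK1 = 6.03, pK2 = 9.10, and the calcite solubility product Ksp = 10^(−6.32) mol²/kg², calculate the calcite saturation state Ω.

Ω = 3.98

α₂ = 1 / (1 + [H⁺]/K2 + [H⁺]²/(K1K2)) = 1 / (1 + 10^+0.87 + 10^-1.33)
   = 1 / (1 + 7.4131 + 0.046774) = 1/8.4599 = 0.1182
[CO3²⁻] = α₂ × DIC = 0.1182 × 2.15 = 0.2541 mmol/kg
Ksp = 10^(−6.32) = 4.786×10^-7
Ω = [Ca²⁺][CO3²⁻]/Ksp = (7.50×10^-3)(2.541×10^-4) / 4.786×10^-7 = 3.98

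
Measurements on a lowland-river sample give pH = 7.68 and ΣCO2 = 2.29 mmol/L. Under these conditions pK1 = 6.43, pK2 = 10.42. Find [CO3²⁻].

α₂ = 1 / (1 + [H⁺]/K2 + [H⁺]²/(K1K2)) = 1 / (1 + 10^+2.74 + 10^+1.49)
   = 1 / (1 + 549.54 + 30.903) = 1/581.44 = 0.001720
[CO3²⁻] = α₂ × DIC = 0.001720 × 2.29 = 0.00394 mmol/L = 3.94 μmol/L

[CO3²⁻] = 3.94 μmol/L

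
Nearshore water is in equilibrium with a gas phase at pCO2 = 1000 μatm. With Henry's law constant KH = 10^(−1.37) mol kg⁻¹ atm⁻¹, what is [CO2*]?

[CO2*] = 42.7 μmol/kg

KH = 10^(−1.37) = 4.266×10^-2 mol kg⁻¹ atm⁻¹
[CO2*] = KH · pCO2 = 4.266×10^-2 × 1000×10^-6 atm = 4.27×10^-5 mol/kg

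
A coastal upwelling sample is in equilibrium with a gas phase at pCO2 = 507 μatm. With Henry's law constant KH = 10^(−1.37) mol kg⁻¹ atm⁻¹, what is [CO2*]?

[CO2*] = 21.6 μmol/kg

KH = 10^(−1.37) = 4.266×10^-2 mol kg⁻¹ atm⁻¹
[CO2*] = KH · pCO2 = 4.266×10^-2 × 507×10^-6 atm = 2.16×10^-5 mol/kg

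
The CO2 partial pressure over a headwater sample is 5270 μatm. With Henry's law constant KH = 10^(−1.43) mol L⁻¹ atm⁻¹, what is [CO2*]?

KH = 10^(−1.43) = 3.715×10^-2 mol L⁻¹ atm⁻¹
[CO2*] = KH · pCO2 = 3.715×10^-2 × 5270×10^-6 atm = 1.96×10^-4 mol/L

[CO2*] = 196 μmol/L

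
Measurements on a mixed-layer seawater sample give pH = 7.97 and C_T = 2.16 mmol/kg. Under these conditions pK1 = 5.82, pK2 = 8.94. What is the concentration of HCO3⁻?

[HCO3⁻] = 1.94 mmol/kg

α₁ = 1 / (1 + [H⁺]/K1 + K2/[H⁺]) = 1 / (1 + 10^-2.15 + 10^-0.97)
   = 1 / (1 + 0.0070795 + 0.10715) = 1/1.1142 = 0.8975
[HCO3⁻] = α₁ × DIC = 0.8975 × 2.16 = 1.94 mmol/kg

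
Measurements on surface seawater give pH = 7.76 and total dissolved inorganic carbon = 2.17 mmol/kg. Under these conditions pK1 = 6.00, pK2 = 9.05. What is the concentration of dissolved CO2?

α₀ = 1 / (1 + K1/[H⁺] + K1K2/[H⁺]²) = 1 / (1 + 10^+1.76 + 10^+0.47)
   = 1 / (1 + 57.544 + 2.9512) = 1/61.495 = 0.01626
[CO2*] = α₀ × DIC = 0.01626 × 2.17 = 0.0353 mmol/kg

[CO2*] = 0.0353 mmol/kg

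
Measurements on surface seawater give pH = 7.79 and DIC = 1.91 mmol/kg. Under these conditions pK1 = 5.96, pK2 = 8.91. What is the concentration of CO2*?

α₀ = 1 / (1 + K1/[H⁺] + K1K2/[H⁺]²) = 1 / (1 + 10^+1.83 + 10^+0.71)
   = 1 / (1 + 67.608 + 5.1286) = 1/73.737 = 0.01356
[CO2*] = α₀ × DIC = 0.01356 × 1.91 = 0.0259 mmol/kg

[CO2*] = 0.0259 mmol/kg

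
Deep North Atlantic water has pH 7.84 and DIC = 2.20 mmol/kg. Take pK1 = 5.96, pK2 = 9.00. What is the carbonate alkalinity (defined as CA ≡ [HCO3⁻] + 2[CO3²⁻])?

CA = [HCO3⁻] + 2[CO3²⁻] = (α₁ + 2α₂)·DIC
At pH 7.84: [H⁺]/K1 = 10^-1.88 = 0.013183, K2/[H⁺] = 10^-1.16 = 0.069183
α₁ = 1/(1 + 0.013183 + 0.069183) = 1/1.0824 = 0.9239; α₂ = α₁·K2/[H⁺] = 0.06392
α₁ + 2α₂ = 1.0517
CA = 1.0517 × 2.20 = 2.31 mmol/kg

CA = 2.31 mmol/kg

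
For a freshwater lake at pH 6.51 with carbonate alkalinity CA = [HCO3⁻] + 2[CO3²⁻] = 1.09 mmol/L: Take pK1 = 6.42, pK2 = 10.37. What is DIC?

CA = [HCO3⁻] + 2[CO3²⁻] = (α₁ + 2α₂)·DIC
At pH 6.51: [H⁺]/K1 = 10^-0.09 = 0.81283, K2/[H⁺] = 10^-3.86 = 0.00013804
α₁ = 1/(1 + 0.81283 + 0.00013804) = 1/1.8130 = 0.5516; α₂ = α₁·K2/[H⁺] = 7.614×10^-5
α₁ + 2α₂ = 0.5517
DIC = CA / (α₁ + 2α₂) = 1.09 / 0.5517 = 1.98 mmol/L

DIC = 1.98 mmol/L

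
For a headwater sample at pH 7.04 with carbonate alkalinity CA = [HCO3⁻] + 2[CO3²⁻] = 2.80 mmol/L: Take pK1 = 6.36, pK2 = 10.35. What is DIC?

DIC = 3.38 mmol/L

CA = [HCO3⁻] + 2[CO3²⁻] = (α₁ + 2α₂)·DIC
At pH 7.04: [H⁺]/K1 = 10^-0.68 = 0.20893, K2/[H⁺] = 10^-3.31 = 0.00048978
α₁ = 1/(1 + 0.20893 + 0.00048978) = 1/1.2094 = 0.8268; α₂ = α₁·K2/[H⁺] = 0.0004050
α₁ + 2α₂ = 0.8277
DIC = CA / (α₁ + 2α₂) = 2.80 / 0.8277 = 3.38 mmol/L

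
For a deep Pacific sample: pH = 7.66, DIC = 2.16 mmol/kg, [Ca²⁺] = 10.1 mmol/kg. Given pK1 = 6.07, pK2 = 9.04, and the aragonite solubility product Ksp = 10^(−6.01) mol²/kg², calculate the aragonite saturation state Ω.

α₂ = 1 / (1 + [H⁺]/K2 + [H⁺]²/(K1K2)) = 1 / (1 + 10^+1.38 + 10^-0.21)
   = 1 / (1 + 23.988 + 0.61660) = 1/25.605 = 0.03905
[CO3²⁻] = α₂ × DIC = 0.03905 × 2.16 = 0.08436 mmol/kg
Ksp = 10^(−6.01) = 9.772×10^-7
Ω = [Ca²⁺][CO3²⁻]/Ksp = (10.1×10^-3)(8.436×10^-5) / 9.772×10^-7 = 0.872

Ω = 0.872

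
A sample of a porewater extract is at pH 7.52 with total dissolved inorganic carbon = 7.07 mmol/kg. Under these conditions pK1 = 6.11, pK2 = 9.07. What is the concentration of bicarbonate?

[HCO3⁻] = 6.63 mmol/kg

α₁ = 1 / (1 + [H⁺]/K1 + K2/[H⁺]) = 1 / (1 + 10^-1.41 + 10^-1.55)
   = 1 / (1 + 0.038905 + 0.028184) = 1/1.0671 = 0.9371
[HCO3⁻] = α₁ × DIC = 0.9371 × 7.07 = 6.63 mmol/kg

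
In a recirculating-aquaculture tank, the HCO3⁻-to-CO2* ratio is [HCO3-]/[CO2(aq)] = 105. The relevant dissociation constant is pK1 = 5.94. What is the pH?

From K1 = [H⁺][HCO3-]/[CO2(aq)]:  pH = pK1 + log₁₀([HCO3-]/[CO2(aq)])
log₁₀(105) = +2.021
pH = 5.94 + (+2.021) = 7.96

pH = 7.96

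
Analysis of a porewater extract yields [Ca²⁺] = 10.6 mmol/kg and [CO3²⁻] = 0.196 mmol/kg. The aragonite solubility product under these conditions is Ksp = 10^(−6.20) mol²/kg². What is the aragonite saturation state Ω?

Ksp = 10^(−6.20) = 6.310×10^-7
Ω = [Ca²⁺][CO3²⁻]/Ksp = (10.6×10^-3)(0.196×10^-3) / 6.310×10^-7 = 3.29

Ω = 3.29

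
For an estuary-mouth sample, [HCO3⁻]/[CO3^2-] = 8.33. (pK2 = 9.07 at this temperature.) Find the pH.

pH = 8.15

From K2 = [H⁺][CO3^2-]/[HCO3⁻]:  pH = pK2 − log₁₀([HCO3⁻]/[CO3^2-])
log₁₀(8.33) = +0.921
pH = 9.07 − (+0.921) = 8.15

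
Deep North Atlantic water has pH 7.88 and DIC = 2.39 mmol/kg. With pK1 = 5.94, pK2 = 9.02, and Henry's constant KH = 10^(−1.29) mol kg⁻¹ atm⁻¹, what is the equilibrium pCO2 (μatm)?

α₀ = 1 / (1 + K1/[H⁺] + K1K2/[H⁺]²) = 1 / (1 + 10^+1.94 + 10^+0.80)
   = 1 / (1 + 87.096 + 6.3096) = 1/94.406 = 0.01059
[CO2*] = α₀ × DIC = 0.01059 × 2.39 = 0.02532 mmol/kg
pCO2 = [CO2*]/KH = 2.532×10^-5 / 5.129×10^-2 = 494 μatm

pCO2 = 494 μatm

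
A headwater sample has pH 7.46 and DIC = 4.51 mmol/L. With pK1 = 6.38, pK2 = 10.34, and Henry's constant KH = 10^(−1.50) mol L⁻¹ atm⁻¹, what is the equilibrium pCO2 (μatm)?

α₀ = 1 / (1 + K1/[H⁺] + K1K2/[H⁺]²) = 1 / (1 + 10^+1.08 + 10^-1.80)
   = 1 / (1 + 12.023 + 0.015849) = 1/13.038 = 0.07670
[CO2*] = α₀ × DIC = 0.07670 × 4.51 = 0.3459 mmol/L
pCO2 = [CO2*]/KH = 3.459×10^-4 / 3.162×10^-2 = 1.09×10^4 μatm

pCO2 = 1.09×10^4 μatm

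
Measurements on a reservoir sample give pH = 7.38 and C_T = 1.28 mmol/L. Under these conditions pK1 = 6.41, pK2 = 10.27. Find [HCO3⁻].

α₁ = 1 / (1 + [H⁺]/K1 + K2/[H⁺]) = 1 / (1 + 10^-0.97 + 10^-2.89)
   = 1 / (1 + 0.10715 + 0.0012882) = 1/1.1084 = 0.9022
[HCO3⁻] = α₁ × DIC = 0.9022 × 1.28 = 1.15 mmol/L

[HCO3⁻] = 1.15 mmol/L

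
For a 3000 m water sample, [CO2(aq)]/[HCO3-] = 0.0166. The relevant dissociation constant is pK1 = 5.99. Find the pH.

pH = 7.77

From K1 = [H⁺][HCO3-]/[CO2(aq)]:  pH = pK1 − log₁₀([CO2(aq)]/[HCO3-])
log₁₀(0.0166) = -1.780
pH = 5.99 − (-1.780) = 7.77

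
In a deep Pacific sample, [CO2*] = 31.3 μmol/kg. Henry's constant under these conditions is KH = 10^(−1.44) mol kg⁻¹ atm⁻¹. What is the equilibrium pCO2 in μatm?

pCO2 = 862 μatm

KH = 10^(−1.44) = 3.631×10^-2 mol kg⁻¹ atm⁻¹
pCO2 = [CO2*]/KH = 31.3×10^-6 / 3.631×10^-2 = 8.62×10^-4 atm = 862 μatm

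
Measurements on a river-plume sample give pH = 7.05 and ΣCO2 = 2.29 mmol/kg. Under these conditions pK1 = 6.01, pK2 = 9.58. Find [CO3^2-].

[CO3²⁻] = 6.18 μmol/kg

α₂ = 1 / (1 + [H⁺]/K2 + [H⁺]²/(K1K2)) = 1 / (1 + 10^+2.53 + 10^+1.49)
   = 1 / (1 + 338.84 + 30.903) = 1/370.75 = 0.002697
[CO3²⁻] = α₂ × DIC = 0.002697 × 2.29 = 0.00618 mmol/kg = 6.18 μmol/kg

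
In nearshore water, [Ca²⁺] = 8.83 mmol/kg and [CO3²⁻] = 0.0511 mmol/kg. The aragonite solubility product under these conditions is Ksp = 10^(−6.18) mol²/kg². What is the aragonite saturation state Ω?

Ω = 0.683

Ksp = 10^(−6.18) = 6.607×10^-7
Ω = [Ca²⁺][CO3²⁻]/Ksp = (8.83×10^-3)(0.0511×10^-3) / 6.607×10^-7 = 0.683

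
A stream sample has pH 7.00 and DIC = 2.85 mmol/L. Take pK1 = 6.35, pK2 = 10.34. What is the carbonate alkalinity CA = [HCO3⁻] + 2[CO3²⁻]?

CA = 2.33 mmol/L

CA = [HCO3⁻] + 2[CO3²⁻] = (α₁ + 2α₂)·DIC
At pH 7.00: [H⁺]/K1 = 10^-0.65 = 0.22387, K2/[H⁺] = 10^-3.34 = 0.00045709
α₁ = 1/(1 + 0.22387 + 0.00045709) = 1/1.2243 = 0.8168; α₂ = α₁·K2/[H⁺] = 0.0003733
α₁ + 2α₂ = 0.8175
CA = 0.8175 × 2.85 = 2.33 mmol/L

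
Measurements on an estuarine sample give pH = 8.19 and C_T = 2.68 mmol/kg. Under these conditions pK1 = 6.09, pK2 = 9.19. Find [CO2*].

α₀ = 1 / (1 + K1/[H⁺] + K1K2/[H⁺]²) = 1 / (1 + 10^+2.10 + 10^+1.10)
   = 1 / (1 + 125.89 + 12.589) = 1/139.48 = 0.007169
[CO2*] = α₀ × DIC = 0.007169 × 2.68 = 0.0192 mmol/kg = 19.2 μmol/kg

[CO2*] = 19.2 μmol/kg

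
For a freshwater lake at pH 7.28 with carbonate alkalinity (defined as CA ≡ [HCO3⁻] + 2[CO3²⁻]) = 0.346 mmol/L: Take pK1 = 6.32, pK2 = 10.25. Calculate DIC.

DIC = 0.383 mmol/L

CA = [HCO3⁻] + 2[CO3²⁻] = (α₁ + 2α₂)·DIC
At pH 7.28: [H⁺]/K1 = 10^-0.96 = 0.10965, K2/[H⁺] = 10^-2.97 = 0.0010715
α₁ = 1/(1 + 0.10965 + 0.0010715) = 1/1.1107 = 0.9003; α₂ = α₁·K2/[H⁺] = 0.0009647
α₁ + 2α₂ = 0.9022
DIC = CA / (α₁ + 2α₂) = 0.346 / 0.9022 = 0.383 mmol/L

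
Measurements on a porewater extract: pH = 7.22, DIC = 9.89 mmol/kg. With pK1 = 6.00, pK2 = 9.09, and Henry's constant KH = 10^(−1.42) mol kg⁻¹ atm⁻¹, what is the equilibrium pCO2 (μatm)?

α₀ = 1 / (1 + K1/[H⁺] + K1K2/[H⁺]²) = 1 / (1 + 10^+1.22 + 10^-0.65)
   = 1 / (1 + 16.596 + 0.22387) = 1/17.820 = 0.05612
[CO2*] = α₀ × DIC = 0.05612 × 9.89 = 0.5550 mmol/kg
pCO2 = [CO2*]/KH = 5.550×10^-4 / 3.802×10^-2 = 1.46×10^4 μatm

pCO2 = 1.46×10^4 μatm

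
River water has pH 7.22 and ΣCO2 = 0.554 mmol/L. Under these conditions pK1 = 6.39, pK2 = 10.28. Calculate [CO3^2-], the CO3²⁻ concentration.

α₂ = 1 / (1 + [H⁺]/K2 + [H⁺]²/(K1K2)) = 1 / (1 + 10^+3.06 + 10^+2.23)
   = 1 / (1 + 1148.2 + 169.82) = 1/1319.0 = 0.0007582
[CO3²⁻] = α₂ × DIC = 0.0007582 × 0.554 = 0.000420 mmol/L = 0.420 μmol/L

[CO3²⁻] = 0.420 μmol/L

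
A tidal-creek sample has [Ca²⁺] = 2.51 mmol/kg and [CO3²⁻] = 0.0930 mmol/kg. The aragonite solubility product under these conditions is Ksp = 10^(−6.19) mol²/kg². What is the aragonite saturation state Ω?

Ω = 0.362

Ksp = 10^(−6.19) = 6.457×10^-7
Ω = [Ca²⁺][CO3²⁻]/Ksp = (2.51×10^-3)(0.0930×10^-3) / 6.457×10^-7 = 0.362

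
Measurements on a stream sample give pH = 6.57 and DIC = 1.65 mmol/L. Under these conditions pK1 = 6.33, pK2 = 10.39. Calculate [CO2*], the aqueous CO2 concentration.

α₀ = 1 / (1 + K1/[H⁺] + K1K2/[H⁺]²) = 1 / (1 + 10^+0.24 + 10^-3.58)
   = 1 / (1 + 1.7378 + 0.00026303) = 1/2.7381 = 0.3652
[CO2*] = α₀ × DIC = 0.3652 × 1.65 = 0.603 mmol/L

[CO2*] = 0.603 mmol/L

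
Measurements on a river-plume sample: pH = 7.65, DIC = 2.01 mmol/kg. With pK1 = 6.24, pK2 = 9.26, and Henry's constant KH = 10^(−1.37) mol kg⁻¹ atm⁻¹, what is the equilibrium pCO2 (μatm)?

α₀ = 1 / (1 + K1/[H⁺] + K1K2/[H⁺]²) = 1 / (1 + 10^+1.41 + 10^-0.20)
   = 1 / (1 + 25.704 + 0.63096) = 1/27.335 = 0.03658
[CO2*] = α₀ × DIC = 0.03658 × 2.01 = 0.07353 mmol/kg
pCO2 = [CO2*]/KH = 7.353×10^-5 / 4.266×10^-2 = 1720 μatm

pCO2 = 1720 μatm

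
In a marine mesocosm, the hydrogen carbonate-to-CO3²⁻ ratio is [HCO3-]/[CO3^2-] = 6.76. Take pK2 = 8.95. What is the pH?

From K2 = [H⁺][CO3^2-]/[HCO3-]:  pH = pK2 − log₁₀([HCO3-]/[CO3^2-])
log₁₀(6.76) = +0.830
pH = 8.95 − (+0.830) = 8.12

pH = 8.12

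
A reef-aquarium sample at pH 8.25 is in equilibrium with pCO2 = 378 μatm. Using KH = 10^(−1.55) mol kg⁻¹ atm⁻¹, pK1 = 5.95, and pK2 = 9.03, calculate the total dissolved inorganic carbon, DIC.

DIC = 2.49 mmol/kg

[CO2*] = KH · pCO2 = 10^(−1.55) × 378×10^-6 = 1.065×10^-5 mol/kg
α₀ = 1/(1 + K1/[H⁺] + K1K2/[H⁺]²) = 1/(1 + 10^+2.30 + 10^+1.52) = 0.004280
DIC = [CO2*]/α₀ = 1.065×10^-5 / 0.004280 = 2.49 mmol/kg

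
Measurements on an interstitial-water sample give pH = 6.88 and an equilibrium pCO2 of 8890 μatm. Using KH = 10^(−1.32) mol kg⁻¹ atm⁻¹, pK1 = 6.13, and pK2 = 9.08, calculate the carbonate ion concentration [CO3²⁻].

[CO3²⁻] = 15.1 μmol/kg

[CO2*] = KH · pCO2 = 10^(−1.32) × 8890×10^-6 = 4.255×10^-4 mol/kg
α₀ = 1/(1 + K1/[H⁺] + K1K2/[H⁺]²) = 1/(1 + 10^+0.75 + 10^-1.45) = 0.1502
DIC = [CO2*]/α₀ = 4.255×10^-4 / 0.1502 = 2.833 mmol/kg
[CO3²⁻] = α₂·DIC; α₂ = 0.005328, so [CO3²⁻] = 0.005328 × 2.833 = 0.0151 mmol/kg = 15.1 μmol/kg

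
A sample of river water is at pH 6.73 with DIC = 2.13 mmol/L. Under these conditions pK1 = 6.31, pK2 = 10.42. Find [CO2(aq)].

α₀ = 1 / (1 + K1/[H⁺] + K1K2/[H⁺]²) = 1 / (1 + 10^+0.42 + 10^-3.27)
   = 1 / (1 + 2.6303 + 0.00053703) = 1/3.6308 = 0.2754
[CO2*] = α₀ × DIC = 0.2754 × 2.13 = 0.587 mmol/L

[CO2*] = 0.587 mmol/L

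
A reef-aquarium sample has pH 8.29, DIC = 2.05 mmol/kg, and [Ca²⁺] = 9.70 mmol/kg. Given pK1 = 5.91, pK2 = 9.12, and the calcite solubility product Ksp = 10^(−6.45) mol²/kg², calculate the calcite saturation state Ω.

α₂ = 1 / (1 + [H⁺]/K2 + [H⁺]²/(K1K2)) = 1 / (1 + 10^+0.83 + 10^-1.55)
   = 1 / (1 + 6.7608 + 0.028184) = 1/7.7890 = 0.1284
[CO3²⁻] = α₂ × DIC = 0.1284 × 2.05 = 0.2632 mmol/kg
Ksp = 10^(−6.45) = 3.548×10^-7
Ω = [Ca²⁺][CO3²⁻]/Ksp = (9.70×10^-3)(2.632×10^-4) / 3.548×10^-7 = 7.20

Ω = 7.20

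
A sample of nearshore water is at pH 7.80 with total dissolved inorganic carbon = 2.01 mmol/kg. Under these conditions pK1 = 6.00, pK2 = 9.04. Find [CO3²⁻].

α₂ = 1 / (1 + [H⁺]/K2 + [H⁺]²/(K1K2)) = 1 / (1 + 10^+1.24 + 10^-0.56)
   = 1 / (1 + 17.378 + 0.27542) = 1/18.653 = 0.05361
[CO3²⁻] = α₂ × DIC = 0.05361 × 2.01 = 0.108 mmol/kg

[CO3²⁻] = 0.108 mmol/kg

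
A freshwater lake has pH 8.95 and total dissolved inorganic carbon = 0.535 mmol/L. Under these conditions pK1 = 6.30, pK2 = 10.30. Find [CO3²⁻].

α₂ = 1 / (1 + [H⁺]/K2 + [H⁺]²/(K1K2)) = 1 / (1 + 10^+1.35 + 10^-1.30)
   = 1 / (1 + 22.387 + 0.050119) = 1/23.437 = 0.04267
[CO3²⁻] = α₂ × DIC = 0.04267 × 0.535 = 0.0228 mmol/L

[CO3²⁻] = 0.0228 mmol/L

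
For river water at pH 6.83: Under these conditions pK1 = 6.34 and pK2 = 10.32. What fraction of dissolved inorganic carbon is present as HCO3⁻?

α₁ = 0.755

α₁ = 1 / (1 + [H⁺]/K1 + K2/[H⁺]) = 1 / (1 + 10^-0.49 + 10^-3.49)
   = 1 / (1 + 0.32359 + 0.00032359) = 1/1.3239 = 0.7553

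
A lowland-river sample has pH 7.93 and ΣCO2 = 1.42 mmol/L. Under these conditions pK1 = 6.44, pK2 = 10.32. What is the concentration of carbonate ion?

α₂ = 1 / (1 + [H⁺]/K2 + [H⁺]²/(K1K2)) = 1 / (1 + 10^+2.39 + 10^+0.90)
   = 1 / (1 + 245.47 + 7.9433) = 1/254.41 = 0.003931
[CO3²⁻] = α₂ × DIC = 0.003931 × 1.42 = 0.00558 mmol/L = 5.58 μmol/L

[CO3²⁻] = 5.58 μmol/L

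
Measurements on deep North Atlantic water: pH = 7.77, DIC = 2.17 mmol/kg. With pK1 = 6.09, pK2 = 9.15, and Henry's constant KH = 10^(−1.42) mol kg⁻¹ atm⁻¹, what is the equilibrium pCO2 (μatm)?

α₀ = 1 / (1 + K1/[H⁺] + K1K2/[H⁺]²) = 1 / (1 + 10^+1.68 + 10^+0.30)
   = 1 / (1 + 47.863 + 1.9953) = 1/50.858 = 0.01966
[CO2*] = α₀ × DIC = 0.01966 × 2.17 = 0.04267 mmol/kg
pCO2 = [CO2*]/KH = 4.267×10^-5 / 3.802×10^-2 = 1120 μatm

pCO2 = 1120 μatm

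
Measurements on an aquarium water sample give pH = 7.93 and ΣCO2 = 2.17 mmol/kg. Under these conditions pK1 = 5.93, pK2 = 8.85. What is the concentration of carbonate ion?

[CO3²⁻] = 0.231 mmol/kg

α₂ = 1 / (1 + [H⁺]/K2 + [H⁺]²/(K1K2)) = 1 / (1 + 10^+0.92 + 10^-1.08)
   = 1 / (1 + 8.3176 + 0.083176) = 1/9.4008 = 0.1064
[CO3²⁻] = α₂ × DIC = 0.1064 × 2.17 = 0.231 mmol/kg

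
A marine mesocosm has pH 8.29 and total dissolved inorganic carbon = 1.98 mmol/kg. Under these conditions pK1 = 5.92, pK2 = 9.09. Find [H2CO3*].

α₀ = 1 / (1 + K1/[H⁺] + K1K2/[H⁺]²) = 1 / (1 + 10^+2.37 + 10^+1.57)
   = 1 / (1 + 234.42 + 37.154) = 1/272.58 = 0.003669
[CO2*] = α₀ × DIC = 0.003669 × 1.98 = 0.00726 mmol/kg = 7.26 μmol/kg

[CO2*] = 7.26 μmol/kg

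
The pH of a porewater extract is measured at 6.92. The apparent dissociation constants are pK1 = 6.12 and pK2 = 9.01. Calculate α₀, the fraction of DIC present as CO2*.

α₀ = 0.136

α₀ = 1 / (1 + K1/[H⁺] + K1K2/[H⁺]²) = 1 / (1 + 10^+0.80 + 10^-1.29)
   = 1 / (1 + 6.3096 + 0.051286) = 1/7.3609 = 0.1359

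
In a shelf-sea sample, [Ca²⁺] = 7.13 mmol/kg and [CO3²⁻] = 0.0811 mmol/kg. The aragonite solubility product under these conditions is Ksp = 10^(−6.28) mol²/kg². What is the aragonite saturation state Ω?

Ω = 1.10

Ksp = 10^(−6.28) = 5.248×10^-7
Ω = [Ca²⁺][CO3²⁻]/Ksp = (7.13×10^-3)(0.0811×10^-3) / 5.248×10^-7 = 1.10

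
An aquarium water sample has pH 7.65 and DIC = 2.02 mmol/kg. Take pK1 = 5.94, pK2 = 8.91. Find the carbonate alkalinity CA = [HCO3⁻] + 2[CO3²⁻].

CA = [HCO3⁻] + 2[CO3²⁻] = (α₁ + 2α₂)·DIC
At pH 7.65: [H⁺]/K1 = 10^-1.71 = 0.019498, K2/[H⁺] = 10^-1.26 = 0.054954
α₁ = 1/(1 + 0.019498 + 0.054954) = 1/1.0745 = 0.9307; α₂ = α₁·K2/[H⁺] = 0.05115
α₁ + 2α₂ = 1.0330
CA = 1.0330 × 2.02 = 2.09 mmol/kg

CA = 2.09 mmol/kg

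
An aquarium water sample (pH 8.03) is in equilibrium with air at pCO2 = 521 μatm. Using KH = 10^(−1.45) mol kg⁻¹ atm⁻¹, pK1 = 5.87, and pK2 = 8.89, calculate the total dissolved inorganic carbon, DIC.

DIC = 3.06 mmol/kg

[CO2*] = KH · pCO2 = 10^(−1.45) × 521×10^-6 = 1.849×10^-5 mol/kg
α₀ = 1/(1 + K1/[H⁺] + K1K2/[H⁺]²) = 1/(1 + 10^+2.16 + 10^+1.30) = 0.006042
DIC = [CO2*]/α₀ = 1.849×10^-5 / 0.006042 = 3.06 mmol/kg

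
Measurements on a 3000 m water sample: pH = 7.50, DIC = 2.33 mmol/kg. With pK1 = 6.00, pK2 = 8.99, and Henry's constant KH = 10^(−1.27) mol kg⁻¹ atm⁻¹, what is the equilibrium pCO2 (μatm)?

α₀ = 1 / (1 + K1/[H⁺] + K1K2/[H⁺]²) = 1 / (1 + 10^+1.50 + 10^+0.01)
   = 1 / (1 + 31.623 + 1.0233) = 1/33.646 = 0.02972
[CO2*] = α₀ × DIC = 0.02972 × 2.33 = 0.06925 mmol/kg
pCO2 = [CO2*]/KH = 6.925×10^-5 / 5.370×10^-2 = 1290 μatm

pCO2 = 1290 μatm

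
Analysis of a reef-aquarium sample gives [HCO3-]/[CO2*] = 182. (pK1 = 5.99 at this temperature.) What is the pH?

pH = 8.25

From K1 = [H⁺][HCO3-]/[CO2*]:  pH = pK1 + log₁₀([HCO3-]/[CO2*])
log₁₀(182) = +2.260
pH = 5.99 + (+2.260) = 8.25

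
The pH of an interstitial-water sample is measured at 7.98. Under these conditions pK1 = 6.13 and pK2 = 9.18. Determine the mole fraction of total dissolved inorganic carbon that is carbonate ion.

α₂ = 1 / (1 + [H⁺]/K2 + [H⁺]²/(K1K2)) = 1 / (1 + 10^+1.20 + 10^-0.65)
   = 1 / (1 + 15.849 + 0.22387) = 1/17.073 = 0.05857

α₂ = 0.0586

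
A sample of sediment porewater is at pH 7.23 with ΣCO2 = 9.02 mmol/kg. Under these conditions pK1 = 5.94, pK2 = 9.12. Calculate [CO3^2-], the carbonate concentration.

α₂ = 1 / (1 + [H⁺]/K2 + [H⁺]²/(K1K2)) = 1 / (1 + 10^+1.89 + 10^+0.60)
   = 1 / (1 + 77.625 + 3.9811) = 1/82.606 = 0.01211
[CO3²⁻] = α₂ × DIC = 0.01211 × 9.02 = 0.109 mmol/kg

[CO3²⁻] = 0.109 mmol/kg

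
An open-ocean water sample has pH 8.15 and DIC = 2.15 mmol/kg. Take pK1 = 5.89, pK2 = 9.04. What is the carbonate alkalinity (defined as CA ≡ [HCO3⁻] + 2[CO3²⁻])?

CA = 2.38 mmol/kg

CA = [HCO3⁻] + 2[CO3²⁻] = (α₁ + 2α₂)·DIC
At pH 8.15: [H⁺]/K1 = 10^-2.26 = 0.0054954, K2/[H⁺] = 10^-0.89 = 0.12882
α₁ = 1/(1 + 0.0054954 + 0.12882) = 1/1.1343 = 0.8816; α₂ = α₁·K2/[H⁺] = 0.1136
α₁ + 2α₂ = 1.1087
CA = 1.1087 × 2.15 = 2.38 mmol/kg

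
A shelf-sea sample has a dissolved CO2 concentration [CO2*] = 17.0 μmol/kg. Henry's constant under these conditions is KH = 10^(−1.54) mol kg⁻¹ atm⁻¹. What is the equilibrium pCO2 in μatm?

pCO2 = 589 μatm

KH = 10^(−1.54) = 2.884×10^-2 mol kg⁻¹ atm⁻¹
pCO2 = [CO2*]/KH = 17.0×10^-6 / 2.884×10^-2 = 5.89×10^-4 atm = 589 μatm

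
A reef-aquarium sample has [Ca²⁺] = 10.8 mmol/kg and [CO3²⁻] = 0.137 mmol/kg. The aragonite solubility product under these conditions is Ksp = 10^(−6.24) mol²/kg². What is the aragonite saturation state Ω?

Ksp = 10^(−6.24) = 5.754×10^-7
Ω = [Ca²⁺][CO3²⁻]/Ksp = (10.8×10^-3)(0.137×10^-3) / 5.754×10^-7 = 2.57

Ω = 2.57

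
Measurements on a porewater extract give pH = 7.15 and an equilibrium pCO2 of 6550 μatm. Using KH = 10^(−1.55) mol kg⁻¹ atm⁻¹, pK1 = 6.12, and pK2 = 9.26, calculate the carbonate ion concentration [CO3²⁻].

[CO2*] = KH · pCO2 = 10^(−1.55) × 6550×10^-6 = 1.846×10^-4 mol/kg
α₀ = 1/(1 + K1/[H⁺] + K1K2/[H⁺]²) = 1/(1 + 10^+1.03 + 10^-1.08) = 0.08476
DIC = [CO2*]/α₀ = 1.846×10^-4 / 0.08476 = 2.178 mmol/kg
[CO3²⁻] = α₂·DIC; α₂ = 0.007050, so [CO3²⁻] = 0.007050 × 2.178 = 0.0154 mmol/kg = 15.4 μmol/kg

[CO3²⁻] = 15.4 μmol/kg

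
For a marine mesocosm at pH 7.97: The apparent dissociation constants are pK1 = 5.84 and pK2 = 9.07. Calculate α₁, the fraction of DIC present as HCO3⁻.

α₁ = 0.920

α₁ = 1 / (1 + [H⁺]/K1 + K2/[H⁺]) = 1 / (1 + 10^-2.13 + 10^-1.10)
   = 1 / (1 + 0.0074131 + 0.079433) = 1/1.0868 = 0.9201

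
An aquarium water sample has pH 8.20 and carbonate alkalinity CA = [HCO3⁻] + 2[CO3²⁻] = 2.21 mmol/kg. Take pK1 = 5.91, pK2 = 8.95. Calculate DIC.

DIC = 1.93 mmol/kg

CA = [HCO3⁻] + 2[CO3²⁻] = (α₁ + 2α₂)·DIC
At pH 8.20: [H⁺]/K1 = 10^-2.29 = 0.0051286, K2/[H⁺] = 10^-0.75 = 0.17783
α₁ = 1/(1 + 0.0051286 + 0.17783) = 1/1.1830 = 0.8453; α₂ = α₁·K2/[H⁺] = 0.1503
α₁ + 2α₂ = 1.1460
DIC = CA / (α₁ + 2α₂) = 2.21 / 1.1460 = 1.93 mmol/kg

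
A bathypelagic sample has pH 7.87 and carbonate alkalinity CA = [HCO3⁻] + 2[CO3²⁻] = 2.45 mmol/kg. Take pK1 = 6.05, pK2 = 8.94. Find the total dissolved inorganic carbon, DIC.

DIC = 2.30 mmol/kg

CA = [HCO3⁻] + 2[CO3²⁻] = (α₁ + 2α₂)·DIC
At pH 7.87: [H⁺]/K1 = 10^-1.82 = 0.015136, K2/[H⁺] = 10^-1.07 = 0.085114
α₁ = 1/(1 + 0.015136 + 0.085114) = 1/1.1002 = 0.9089; α₂ = α₁·K2/[H⁺] = 0.07736
α₁ + 2α₂ = 1.0636
DIC = CA / (α₁ + 2α₂) = 2.45 / 1.0636 = 2.30 mmol/kg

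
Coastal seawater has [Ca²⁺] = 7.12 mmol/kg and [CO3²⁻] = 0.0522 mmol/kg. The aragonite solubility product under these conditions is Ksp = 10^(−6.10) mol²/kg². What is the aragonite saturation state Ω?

Ksp = 10^(−6.10) = 7.943×10^-7
Ω = [Ca²⁺][CO3²⁻]/Ksp = (7.12×10^-3)(0.0522×10^-3) / 7.943×10^-7 = 0.468

Ω = 0.468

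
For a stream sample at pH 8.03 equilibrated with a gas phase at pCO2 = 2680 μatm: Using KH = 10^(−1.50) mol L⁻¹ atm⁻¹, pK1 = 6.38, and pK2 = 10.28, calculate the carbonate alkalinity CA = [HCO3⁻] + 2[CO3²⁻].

[CO2*] = KH · pCO2 = 10^(−1.50) × 2680×10^-6 = 8.475×10^-5 mol/L
α₀ = 1/(1 + K1/[H⁺] + K1K2/[H⁺]²) = 1/(1 + 10^+1.65 + 10^-0.60) = 0.02178
DIC = [CO2*]/α₀ = 8.475×10^-5 / 0.02178 = 3.892 mmol/L
CA = (α₁ + 2α₂)·DIC = (0.9728 + 2×0.005470) × 3.892 = 3.83 mmol/L

CA = 3.83 mmol/L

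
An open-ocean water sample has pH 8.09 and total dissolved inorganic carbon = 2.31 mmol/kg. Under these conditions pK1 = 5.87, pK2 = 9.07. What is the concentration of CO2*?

[CO2*] = 12.5 μmol/kg

α₀ = 1 / (1 + K1/[H⁺] + K1K2/[H⁺]²) = 1 / (1 + 10^+2.22 + 10^+1.24)
   = 1 / (1 + 165.96 + 17.378) = 1/184.34 = 0.005425
[CO2*] = α₀ × DIC = 0.005425 × 2.31 = 0.0125 mmol/kg = 12.5 μmol/kg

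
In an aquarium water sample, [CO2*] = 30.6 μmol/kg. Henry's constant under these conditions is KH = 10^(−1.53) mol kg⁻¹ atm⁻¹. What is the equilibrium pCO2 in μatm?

pCO2 = 1040 μatm

KH = 10^(−1.53) = 2.951×10^-2 mol kg⁻¹ atm⁻¹
pCO2 = [CO2*]/KH = 30.6×10^-6 / 2.951×10^-2 = 1.04×10^-3 atm = 1040 μatm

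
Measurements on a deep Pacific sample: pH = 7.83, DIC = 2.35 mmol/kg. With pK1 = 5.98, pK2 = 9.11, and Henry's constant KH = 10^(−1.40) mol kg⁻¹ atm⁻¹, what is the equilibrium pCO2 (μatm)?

pCO2 = 782 μatm

α₀ = 1 / (1 + K1/[H⁺] + K1K2/[H⁺]²) = 1 / (1 + 10^+1.85 + 10^+0.57)
   = 1 / (1 + 70.795 + 3.7154) = 1/75.510 = 0.01324
[CO2*] = α₀ × DIC = 0.01324 × 2.35 = 0.03112 mmol/kg
pCO2 = [CO2*]/KH = 3.112×10^-5 / 3.981×10^-2 = 782 μatm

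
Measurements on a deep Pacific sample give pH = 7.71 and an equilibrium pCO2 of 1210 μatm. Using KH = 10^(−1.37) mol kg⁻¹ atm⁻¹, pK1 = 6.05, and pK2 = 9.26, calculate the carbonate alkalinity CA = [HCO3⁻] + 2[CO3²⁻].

CA = 2.49 mmol/kg

[CO2*] = KH · pCO2 = 10^(−1.37) × 1210×10^-6 = 5.162×10^-5 mol/kg
α₀ = 1/(1 + K1/[H⁺] + K1K2/[H⁺]²) = 1/(1 + 10^+1.66 + 10^+0.11) = 0.02083
DIC = [CO2*]/α₀ = 5.162×10^-5 / 0.02083 = 2.477 mmol/kg
CA = (α₁ + 2α₂)·DIC = (0.9523 + 2×0.02684) × 2.477 = 2.49 mmol/kg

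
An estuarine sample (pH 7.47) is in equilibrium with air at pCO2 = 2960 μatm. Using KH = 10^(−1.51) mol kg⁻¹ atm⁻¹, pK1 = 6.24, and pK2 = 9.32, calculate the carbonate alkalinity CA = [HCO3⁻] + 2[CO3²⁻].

[CO2*] = KH · pCO2 = 10^(−1.51) × 2960×10^-6 = 9.147×10^-5 mol/kg
α₀ = 1/(1 + K1/[H⁺] + K1K2/[H⁺]²) = 1/(1 + 10^+1.23 + 10^-0.62) = 0.05488
DIC = [CO2*]/α₀ = 9.147×10^-5 / 0.05488 = 1.667 mmol/kg
CA = (α₁ + 2α₂)·DIC = (0.9320 + 2×0.01316) × 1.667 = 1.60 mmol/kg

CA = 1.60 mmol/kg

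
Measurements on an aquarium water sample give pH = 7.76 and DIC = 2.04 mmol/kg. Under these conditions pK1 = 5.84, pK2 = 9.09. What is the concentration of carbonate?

α₂ = 1 / (1 + [H⁺]/K2 + [H⁺]²/(K1K2)) = 1 / (1 + 10^+1.33 + 10^-0.59)
   = 1 / (1 + 21.380 + 0.25704) = 1/22.637 = 0.04418
[CO3²⁻] = α₂ × DIC = 0.04418 × 2.04 = 0.0901 mmol/kg

[CO3²⁻] = 0.0901 mmol/kg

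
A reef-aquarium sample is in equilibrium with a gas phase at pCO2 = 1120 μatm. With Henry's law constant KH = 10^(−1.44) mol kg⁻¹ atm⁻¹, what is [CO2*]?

KH = 10^(−1.44) = 3.631×10^-2 mol kg⁻¹ atm⁻¹
[CO2*] = KH · pCO2 = 3.631×10^-2 × 1120×10^-6 atm = 4.07×10^-5 mol/kg

[CO2*] = 40.7 μmol/kg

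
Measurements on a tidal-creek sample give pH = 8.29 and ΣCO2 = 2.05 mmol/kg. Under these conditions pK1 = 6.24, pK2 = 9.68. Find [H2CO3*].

[CO2*] = 17.4 μmol/kg

α₀ = 1 / (1 + K1/[H⁺] + K1K2/[H⁺]²) = 1 / (1 + 10^+2.05 + 10^+0.66)
   = 1 / (1 + 112.20 + 4.5709) = 1/117.77 = 0.008491
[CO2*] = α₀ × DIC = 0.008491 × 2.05 = 0.0174 mmol/kg = 17.4 μmol/kg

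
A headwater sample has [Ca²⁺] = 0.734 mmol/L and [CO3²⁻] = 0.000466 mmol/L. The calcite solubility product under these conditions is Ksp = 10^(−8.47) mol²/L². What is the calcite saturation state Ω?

Ksp = 10^(−8.47) = 3.388×10^-9
Ω = [Ca²⁺][CO3²⁻]/Ksp = (0.734×10^-3)(0.000466×10^-3) / 3.388×10^-9 = 0.101

Ω = 0.101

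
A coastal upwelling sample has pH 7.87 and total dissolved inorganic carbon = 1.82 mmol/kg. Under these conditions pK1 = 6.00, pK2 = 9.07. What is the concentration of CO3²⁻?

α₂ = 1 / (1 + [H⁺]/K2 + [H⁺]²/(K1K2)) = 1 / (1 + 10^+1.20 + 10^-0.67)
   = 1 / (1 + 15.849 + 0.21380) = 1/17.063 = 0.05861
[CO3²⁻] = α₂ × DIC = 0.05861 × 1.82 = 0.107 mmol/kg

[CO3²⁻] = 0.107 mmol/kg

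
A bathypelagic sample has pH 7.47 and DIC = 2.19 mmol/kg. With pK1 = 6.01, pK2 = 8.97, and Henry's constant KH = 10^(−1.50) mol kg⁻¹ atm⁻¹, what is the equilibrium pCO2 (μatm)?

pCO2 = 2250 μatm

α₀ = 1 / (1 + K1/[H⁺] + K1K2/[H⁺]²) = 1 / (1 + 10^+1.46 + 10^-0.04)
   = 1 / (1 + 28.840 + 0.91201) = 1/30.752 = 0.03252
[CO2*] = α₀ × DIC = 0.03252 × 2.19 = 0.07121 mmol/kg
pCO2 = [CO2*]/KH = 7.121×10^-5 / 3.162×10^-2 = 2250 μatm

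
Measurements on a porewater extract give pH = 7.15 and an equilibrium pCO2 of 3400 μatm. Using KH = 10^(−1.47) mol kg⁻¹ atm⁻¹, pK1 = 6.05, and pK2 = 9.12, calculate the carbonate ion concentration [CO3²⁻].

[CO2*] = KH · pCO2 = 10^(−1.47) × 3400×10^-6 = 1.152×10^-4 mol/kg
α₀ = 1/(1 + K1/[H⁺] + K1K2/[H⁺]²) = 1/(1 + 10^+1.10 + 10^-0.87) = 0.07286
DIC = [CO2*]/α₀ = 1.152×10^-4 / 0.07286 = 1.581 mmol/kg
[CO3²⁻] = α₂·DIC; α₂ = 0.009829, so [CO3²⁻] = 0.009829 × 1.581 = 0.0155 mmol/kg = 15.5 μmol/kg

[CO3²⁻] = 15.5 μmol/kg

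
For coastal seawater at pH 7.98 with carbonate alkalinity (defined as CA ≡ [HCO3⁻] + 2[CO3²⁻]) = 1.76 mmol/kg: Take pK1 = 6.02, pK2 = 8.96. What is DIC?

CA = [HCO3⁻] + 2[CO3²⁻] = (α₁ + 2α₂)·DIC
At pH 7.98: [H⁺]/K1 = 10^-1.96 = 0.010965, K2/[H⁺] = 10^-0.98 = 0.10471
α₁ = 1/(1 + 0.010965 + 0.10471) = 1/1.1157 = 0.8963; α₂ = α₁·K2/[H⁺] = 0.09386
α₁ + 2α₂ = 1.0840
DIC = CA / (α₁ + 2α₂) = 1.76 / 1.0840 = 1.62 mmol/kg

DIC = 1.62 mmol/kg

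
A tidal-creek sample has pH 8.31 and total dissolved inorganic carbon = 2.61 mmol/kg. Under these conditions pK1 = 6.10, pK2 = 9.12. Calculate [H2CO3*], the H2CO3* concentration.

[CO2*] = 13.9 μmol/kg

α₀ = 1 / (1 + K1/[H⁺] + K1K2/[H⁺]²) = 1 / (1 + 10^+2.21 + 10^+1.40)
   = 1 / (1 + 162.18 + 25.119) = 1/188.30 = 0.005311
[CO2*] = α₀ × DIC = 0.005311 × 2.61 = 0.0139 mmol/kg = 13.9 μmol/kg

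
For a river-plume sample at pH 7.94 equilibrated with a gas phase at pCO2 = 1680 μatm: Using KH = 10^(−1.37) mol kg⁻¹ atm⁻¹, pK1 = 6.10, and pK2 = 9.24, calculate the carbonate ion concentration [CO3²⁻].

[CO2*] = KH · pCO2 = 10^(−1.37) × 1680×10^-6 = 7.167×10^-5 mol/kg
α₀ = 1/(1 + K1/[H⁺] + K1K2/[H⁺]²) = 1/(1 + 10^+1.84 + 10^+0.54) = 0.01358
DIC = [CO2*]/α₀ = 7.167×10^-5 / 0.01358 = 5.278 mmol/kg
[CO3²⁻] = α₂·DIC; α₂ = 0.04708, so [CO3²⁻] = 0.04708 × 5.278 = 0.248 mmol/kg

[CO3²⁻] = 0.248 mmol/kg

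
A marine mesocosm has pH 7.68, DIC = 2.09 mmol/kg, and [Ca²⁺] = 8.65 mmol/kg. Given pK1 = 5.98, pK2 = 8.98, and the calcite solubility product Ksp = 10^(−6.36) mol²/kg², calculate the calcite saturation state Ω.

α₂ = 1 / (1 + [H⁺]/K2 + [H⁺]²/(K1K2)) = 1 / (1 + 10^+1.30 + 10^-0.40)
   = 1 / (1 + 19.953 + 0.39811) = 1/21.351 = 0.04684
[CO3²⁻] = α₂ × DIC = 0.04684 × 2.09 = 0.09789 mmol/kg
Ksp = 10^(−6.36) = 4.365×10^-7
Ω = [Ca²⁺][CO3²⁻]/Ksp = (8.65×10^-3)(9.789×10^-5) / 4.365×10^-7 = 1.94

Ω = 1.94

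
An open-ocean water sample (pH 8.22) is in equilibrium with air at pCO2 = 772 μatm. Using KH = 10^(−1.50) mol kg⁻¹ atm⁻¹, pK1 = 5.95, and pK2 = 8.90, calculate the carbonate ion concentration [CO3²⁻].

[CO3²⁻] = 0.950 mmol/kg

[CO2*] = KH · pCO2 = 10^(−1.50) × 772×10^-6 = 2.441×10^-5 mol/kg
α₀ = 1/(1 + K1/[H⁺] + K1K2/[H⁺]²) = 1/(1 + 10^+2.27 + 10^+1.59) = 0.004423
DIC = [CO2*]/α₀ = 2.441×10^-5 / 0.004423 = 5.520 mmol/kg
[CO3²⁻] = α₂·DIC; α₂ = 0.1721, so [CO3²⁻] = 0.1721 × 5.520 = 0.950 mmol/kg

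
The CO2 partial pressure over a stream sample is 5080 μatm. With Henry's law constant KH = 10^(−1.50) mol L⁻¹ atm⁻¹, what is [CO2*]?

KH = 10^(−1.50) = 3.162×10^-2 mol L⁻¹ atm⁻¹
[CO2*] = KH · pCO2 = 3.162×10^-2 × 5080×10^-6 atm = 1.61×10^-4 mol/L

[CO2*] = 161 μmol/L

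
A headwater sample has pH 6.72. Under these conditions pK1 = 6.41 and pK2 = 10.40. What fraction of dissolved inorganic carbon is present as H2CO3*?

α₀ = 1 / (1 + K1/[H⁺] + K1K2/[H⁺]²) = 1 / (1 + 10^+0.31 + 10^-3.37)
   = 1 / (1 + 2.0417 + 0.00042658) = 1/3.0422 = 0.3287

α₀ = 0.329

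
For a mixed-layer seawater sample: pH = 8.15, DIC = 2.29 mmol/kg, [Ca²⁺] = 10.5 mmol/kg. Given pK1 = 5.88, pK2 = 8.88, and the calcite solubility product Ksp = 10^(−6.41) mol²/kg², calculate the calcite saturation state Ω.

α₂ = 1 / (1 + [H⁺]/K2 + [H⁺]²/(K1K2)) = 1 / (1 + 10^+0.73 + 10^-1.54)
   = 1 / (1 + 5.3703 + 0.028840) = 1/6.3992 = 0.1563
[CO3²⁻] = α₂ × DIC = 0.1563 × 2.29 = 0.3579 mmol/kg
Ksp = 10^(−6.41) = 3.890×10^-7
Ω = [Ca²⁺][CO3²⁻]/Ksp = (10.5×10^-3)(3.579×10^-4) / 3.890×10^-7 = 9.66

Ω = 9.66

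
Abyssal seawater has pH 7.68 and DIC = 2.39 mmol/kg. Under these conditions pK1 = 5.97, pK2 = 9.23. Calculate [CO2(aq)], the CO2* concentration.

[CO2*] = 0.0445 mmol/kg

α₀ = 1 / (1 + K1/[H⁺] + K1K2/[H⁺]²) = 1 / (1 + 10^+1.71 + 10^+0.16)
   = 1 / (1 + 51.286 + 1.4454) = 1/53.732 = 0.01861
[CO2*] = α₀ × DIC = 0.01861 × 2.39 = 0.0445 mmol/kg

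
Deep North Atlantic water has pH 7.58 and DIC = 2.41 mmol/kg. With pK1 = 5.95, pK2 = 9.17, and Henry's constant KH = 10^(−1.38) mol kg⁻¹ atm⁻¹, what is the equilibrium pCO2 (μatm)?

α₀ = 1 / (1 + K1/[H⁺] + K1K2/[H⁺]²) = 1 / (1 + 10^+1.63 + 10^+0.04)
   = 1 / (1 + 42.658 + 1.0965) = 1/44.754 = 0.02234
[CO2*] = α₀ × DIC = 0.02234 × 2.41 = 0.05385 mmol/kg
pCO2 = [CO2*]/KH = 5.385×10^-5 / 4.169×10^-2 = 1290 μatm

pCO2 = 1290 μatm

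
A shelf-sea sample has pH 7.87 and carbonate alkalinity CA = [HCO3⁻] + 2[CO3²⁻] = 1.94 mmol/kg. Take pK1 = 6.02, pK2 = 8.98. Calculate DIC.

DIC = 1.83 mmol/kg

CA = [HCO3⁻] + 2[CO3²⁻] = (α₁ + 2α₂)·DIC
At pH 7.87: [H⁺]/K1 = 10^-1.85 = 0.014125, K2/[H⁺] = 10^-1.11 = 0.077625
α₁ = 1/(1 + 0.014125 + 0.077625) = 1/1.0918 = 0.9160; α₂ = α₁·K2/[H⁺] = 0.07110
α₁ + 2α₂ = 1.0582
DIC = CA / (α₁ + 2α₂) = 1.94 / 1.0582 = 1.83 mmol/kg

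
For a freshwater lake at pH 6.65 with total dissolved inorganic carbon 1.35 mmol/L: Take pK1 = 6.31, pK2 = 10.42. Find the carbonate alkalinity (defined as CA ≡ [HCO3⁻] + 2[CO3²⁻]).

CA = [HCO3⁻] + 2[CO3²⁻] = (α₁ + 2α₂)·DIC
At pH 6.65: [H⁺]/K1 = 10^-0.34 = 0.45709, K2/[H⁺] = 10^-3.77 = 0.00016982
α₁ = 1/(1 + 0.45709 + 0.00016982) = 1/1.4573 = 0.6862; α₂ = α₁·K2/[H⁺] = 0.0001165
α₁ + 2α₂ = 0.6865
CA = 0.6865 × 1.35 = 0.927 mmol/L

CA = 0.927 mmol/L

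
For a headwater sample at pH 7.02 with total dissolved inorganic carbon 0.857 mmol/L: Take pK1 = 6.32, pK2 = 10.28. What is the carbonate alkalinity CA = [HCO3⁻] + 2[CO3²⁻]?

CA = 0.715 mmol/L

CA = [HCO3⁻] + 2[CO3²⁻] = (α₁ + 2α₂)·DIC
At pH 7.02: [H⁺]/K1 = 10^-0.70 = 0.19953, K2/[H⁺] = 10^-3.26 = 0.00054954
α₁ = 1/(1 + 0.19953 + 0.00054954) = 1/1.2001 = 0.8333; α₂ = α₁·K2/[H⁺] = 0.0004579
α₁ + 2α₂ = 0.8342
CA = 0.8342 × 0.857 = 0.715 mmol/L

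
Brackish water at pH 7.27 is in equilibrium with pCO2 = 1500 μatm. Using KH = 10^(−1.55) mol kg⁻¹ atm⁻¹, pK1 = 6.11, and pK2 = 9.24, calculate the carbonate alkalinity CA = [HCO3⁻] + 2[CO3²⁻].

CA = 0.624 mmol/kg

[CO2*] = KH · pCO2 = 10^(−1.55) × 1500×10^-6 = 4.228×10^-5 mol/kg
α₀ = 1/(1 + K1/[H⁺] + K1K2/[H⁺]²) = 1/(1 + 10^+1.16 + 10^-0.81) = 0.06406
DIC = [CO2*]/α₀ = 4.228×10^-5 / 0.06406 = 0.6599 mmol/kg
CA = (α₁ + 2α₂)·DIC = (0.9260 + 2×0.009922) × 0.6599 = 0.624 mmol/kg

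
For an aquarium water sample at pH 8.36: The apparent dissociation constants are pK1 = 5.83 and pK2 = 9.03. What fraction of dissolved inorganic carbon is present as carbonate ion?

α₂ = 1 / (1 + [H⁺]/K2 + [H⁺]²/(K1K2)) = 1 / (1 + 10^+0.67 + 10^-1.86)
   = 1 / (1 + 4.6774 + 0.013804) = 1/5.6912 = 0.1757

α₂ = 0.176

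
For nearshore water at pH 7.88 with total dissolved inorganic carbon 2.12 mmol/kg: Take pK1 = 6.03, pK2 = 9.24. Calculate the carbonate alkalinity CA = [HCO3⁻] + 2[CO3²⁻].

CA = [HCO3⁻] + 2[CO3²⁻] = (α₁ + 2α₂)·DIC
At pH 7.88: [H⁺]/K1 = 10^-1.85 = 0.014125, K2/[H⁺] = 10^-1.36 = 0.043652
α₁ = 1/(1 + 0.014125 + 0.043652) = 1/1.0578 = 0.9454; α₂ = α₁·K2/[H⁺] = 0.04127
α₁ + 2α₂ = 1.0279
CA = 1.0279 × 2.12 = 2.18 mmol/kg

CA = 2.18 mmol/kg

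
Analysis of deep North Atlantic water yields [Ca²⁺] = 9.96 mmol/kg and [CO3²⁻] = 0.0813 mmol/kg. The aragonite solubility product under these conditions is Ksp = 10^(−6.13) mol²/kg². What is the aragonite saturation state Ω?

Ksp = 10^(−6.13) = 7.413×10^-7
Ω = [Ca²⁺][CO3²⁻]/Ksp = (9.96×10^-3)(0.0813×10^-3) / 7.413×10^-7 = 1.09

Ω = 1.09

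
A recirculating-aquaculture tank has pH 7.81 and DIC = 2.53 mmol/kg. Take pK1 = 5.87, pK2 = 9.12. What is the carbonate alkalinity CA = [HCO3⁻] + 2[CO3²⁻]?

CA = [HCO3⁻] + 2[CO3²⁻] = (α₁ + 2α₂)·DIC
At pH 7.81: [H⁺]/K1 = 10^-1.94 = 0.011482, K2/[H⁺] = 10^-1.31 = 0.048978
α₁ = 1/(1 + 0.011482 + 0.048978) = 1/1.0605 = 0.9430; α₂ = α₁·K2/[H⁺] = 0.04619
α₁ + 2α₂ = 1.0354
CA = 1.0354 × 2.53 = 2.62 mmol/kg

CA = 2.62 mmol/kg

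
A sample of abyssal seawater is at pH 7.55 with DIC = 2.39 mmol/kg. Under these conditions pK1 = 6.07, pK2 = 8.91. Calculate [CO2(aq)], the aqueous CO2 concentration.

[CO2*] = 0.0735 mmol/kg

α₀ = 1 / (1 + K1/[H⁺] + K1K2/[H⁺]²) = 1 / (1 + 10^+1.48 + 10^+0.12)
   = 1 / (1 + 30.200 + 1.3183) = 1/32.518 = 0.03075
[CO2*] = α₀ × DIC = 0.03075 × 2.39 = 0.0735 mmol/kg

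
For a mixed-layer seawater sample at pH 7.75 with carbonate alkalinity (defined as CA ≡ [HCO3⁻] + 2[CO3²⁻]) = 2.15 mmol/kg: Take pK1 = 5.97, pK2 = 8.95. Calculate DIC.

DIC = 2.06 mmol/kg

CA = [HCO3⁻] + 2[CO3²⁻] = (α₁ + 2α₂)·DIC
At pH 7.75: [H⁺]/K1 = 10^-1.78 = 0.016596, K2/[H⁺] = 10^-1.20 = 0.063096
α₁ = 1/(1 + 0.016596 + 0.063096) = 1/1.0797 = 0.9262; α₂ = α₁·K2/[H⁺] = 0.05844
α₁ + 2α₂ = 1.0431
DIC = CA / (α₁ + 2α₂) = 2.15 / 1.0431 = 2.06 mmol/kg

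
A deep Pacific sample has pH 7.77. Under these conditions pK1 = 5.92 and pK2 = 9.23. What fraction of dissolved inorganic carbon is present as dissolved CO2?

α₀ = 1 / (1 + K1/[H⁺] + K1K2/[H⁺]²) = 1 / (1 + 10^+1.85 + 10^+0.39)
   = 1 / (1 + 70.795 + 2.4547) = 1/74.249 = 0.01347

α₀ = 0.0135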